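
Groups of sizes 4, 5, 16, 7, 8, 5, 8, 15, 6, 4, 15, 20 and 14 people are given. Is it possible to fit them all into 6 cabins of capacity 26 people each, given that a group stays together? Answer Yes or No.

Yes

A valid assignment using 5 cabins:
  cabin 1: 20 + 6 = 26
  cabin 2: 16 + 8 = 24
  cabin 3: 15 + 7 + 4 = 26
  cabin 4: 15 + 5 + 5 = 25
  cabin 5: 14 + 8 + 4 = 26
That uses only 5 ≤ 6, so 6 cabins are enough.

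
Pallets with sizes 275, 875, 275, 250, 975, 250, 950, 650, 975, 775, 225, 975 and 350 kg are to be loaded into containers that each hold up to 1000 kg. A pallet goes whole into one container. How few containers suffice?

9

Total = 975 + 975 + 975 + 950 + 875 + 775 + 650 + 350 + 275 + 275 + 250 + 250 + 225 = 7800 kg.
Lower bound: ⌈7800/1000⌉ = 8 containers.
A packing using 9 containers:
  container 1: 975 = 975
  container 2: 975 = 975
  container 3: 975 = 975
  container 4: 950 = 950
  container 5: 875 = 875
  container 6: 775 + 225 = 1000
  container 7: 650 + 350 = 1000
  container 8: 275 + 275 + 250 = 800
  container 9: 250 = 250
No arrangement into 8 containers stays within capacity, so 9 is optimal.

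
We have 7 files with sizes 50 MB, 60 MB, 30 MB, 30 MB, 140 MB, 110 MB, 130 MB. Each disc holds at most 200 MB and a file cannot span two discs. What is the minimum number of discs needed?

Total = 140 + 130 + 110 + 60 + 50 + 30 + 30 = 550 MB.
Lower bound: ⌈550/200⌉ = 3 discs.
A packing using 3 discs:
  disc 1: 140 + 60 = 200
  disc 2: 130 + 50 = 180
  disc 3: 110 + 30 + 30 = 170
This matches the lower bound, so 3 is optimal.

3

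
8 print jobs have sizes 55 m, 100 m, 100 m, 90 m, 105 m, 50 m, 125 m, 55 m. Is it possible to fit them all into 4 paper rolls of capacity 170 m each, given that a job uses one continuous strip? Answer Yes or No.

Total = 680 m; ⌈680/170⌉ = 4.
5 print jobs each exceed half the capacity and cannot share a roll, forcing at least 5 paper rolls.
At least 5 paper rolls are required, but only 4 are allowed.

No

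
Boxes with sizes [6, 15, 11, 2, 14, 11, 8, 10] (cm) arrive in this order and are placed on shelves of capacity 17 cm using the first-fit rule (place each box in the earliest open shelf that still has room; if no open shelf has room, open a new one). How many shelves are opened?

  6 → shelf 1 (new)  [load 6/17]
  15 → shelf 2 (new)  [load 15/17]
  11 → shelf 1  [load 17/17]
  2 → shelf 2  [load 17/17]
  14 → shelf 3 (new)  [load 14/17]
  11 → shelf 4 (new)  [load 11/17]
  8 → shelf 5 (new)  [load 8/17]
  10 → shelf 6 (new)  [load 10/17]
6 shelves opened.

6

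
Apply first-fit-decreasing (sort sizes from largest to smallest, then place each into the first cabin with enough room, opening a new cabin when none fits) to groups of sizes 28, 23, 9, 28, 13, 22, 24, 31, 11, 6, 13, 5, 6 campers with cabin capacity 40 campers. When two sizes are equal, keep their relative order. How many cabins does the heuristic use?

Sorted descending: 31, 28, 28, 24, 23, 22, 13, 13, 11, 9, 6, 6, 5.
  31 → cabin 1 (new)  [load 31/40]
  28 → cabin 2 (new)  [load 28/40]
  28 → cabin 3 (new)  [load 28/40]
  24 → cabin 4 (new)  [load 24/40]
  23 → cabin 5 (new)  [load 23/40]
  22 → cabin 6 (new)  [load 22/40]
  13 → cabin 4  [load 37/40]
  13 → cabin 5  [load 36/40]
  11 → cabin 2  [load 39/40]
  9 → cabin 1  [load 40/40]
  6 → cabin 3  [load 34/40]
  6 → cabin 3  [load 40/40]
  5 → cabin 6  [load 27/40]
6 cabins opened.

6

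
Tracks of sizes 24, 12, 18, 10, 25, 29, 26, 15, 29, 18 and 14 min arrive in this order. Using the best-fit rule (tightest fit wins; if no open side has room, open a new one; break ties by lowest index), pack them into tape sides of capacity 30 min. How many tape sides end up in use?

9

  24 → side 1 (new)  [load 24/30]
  12 → side 2 (new)  [load 12/30]
  18 → side 2  [load 30/30]
  10 → side 3 (new)  [load 10/30]
  25 → side 4 (new)  [load 25/30]
  29 → side 5 (new)  [load 29/30]
  26 → side 6 (new)  [load 26/30]
  15 → side 3  [load 25/30]
  29 → side 7 (new)  [load 29/30]
  18 → side 8 (new)  [load 18/30]
  14 → side 9 (new)  [load 14/30]
9 tape sides opened.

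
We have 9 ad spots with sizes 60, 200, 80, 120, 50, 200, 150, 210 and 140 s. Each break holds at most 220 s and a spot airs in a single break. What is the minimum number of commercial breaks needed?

Total = 210 + 200 + 200 + 150 + 140 + 120 + 80 + 60 + 50 = 1210 s.
Lower bound: ⌈1210/220⌉ = 6 commercial breaks.
A packing using 6 commercial breaks:
  break 1: 210 = 210
  break 2: 200 = 200
  break 3: 200 = 200
  break 4: 150 + 60 = 210
  break 5: 140 + 80 = 220
  break 6: 120 + 50 = 170
This matches the lower bound, so 6 is optimal.

6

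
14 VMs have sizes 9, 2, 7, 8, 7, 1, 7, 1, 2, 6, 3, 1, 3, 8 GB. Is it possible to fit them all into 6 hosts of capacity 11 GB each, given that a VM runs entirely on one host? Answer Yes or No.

Total = 65 GB; ⌈65/11⌉ = 6.
7 VMs each exceed half the capacity and cannot share a host, forcing at least 7 hosts.
At least 7 hosts are required, but only 6 are allowed.

No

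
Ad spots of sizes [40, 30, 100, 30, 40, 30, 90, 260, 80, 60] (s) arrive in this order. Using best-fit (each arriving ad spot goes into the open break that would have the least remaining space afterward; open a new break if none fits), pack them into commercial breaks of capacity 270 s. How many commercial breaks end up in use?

  40 → break 1 (new)  [load 40/270]
  30 → break 1  [load 70/270]
  100 → break 1  [load 170/270]
  30 → break 1  [load 200/270]
  40 → break 1  [load 240/270]
  30 → break 1  [load 270/270]
  90 → break 2 (new)  [load 90/270]
  260 → break 3 (new)  [load 260/270]
  80 → break 2  [load 170/270]
  60 → break 2  [load 230/270]
3 commercial breaks opened.

3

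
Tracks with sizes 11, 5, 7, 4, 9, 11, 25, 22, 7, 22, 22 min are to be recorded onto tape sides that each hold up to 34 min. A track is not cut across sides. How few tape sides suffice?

Total = 25 + 22 + 22 + 22 + 11 + 11 + 9 + 7 + 7 + 5 + 4 = 145 min.
Lower bound: ⌈145/34⌉ = 5 tape sides.
A packing using 5 tape sides:
  side 1: 25 + 9 = 34
  side 2: 22 + 11 = 33
  side 3: 22 + 11 = 33
  side 4: 22 + 7 + 5 = 34
  side 5: 7 + 4 = 11
This matches the lower bound, so 5 is optimal.

5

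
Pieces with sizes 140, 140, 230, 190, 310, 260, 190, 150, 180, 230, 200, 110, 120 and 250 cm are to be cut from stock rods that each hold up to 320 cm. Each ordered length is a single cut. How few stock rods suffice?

10

Total = 310 + 260 + 250 + 230 + 230 + 200 + 190 + 190 + 180 + 150 + 140 + 140 + 120 + 110 = 2700 cm.
Lower bound: ⌈2700/320⌉ = 9 stock rods.
A packing using 10 stock rods:
  stock rod 1: 310 = 310
  stock rod 2: 260 = 260
  stock rod 3: 250 = 250
  stock rod 4: 230 = 230
  stock rod 5: 230 = 230
  stock rod 6: 200 + 120 = 320
  stock rod 7: 190 + 110 = 300
  stock rod 8: 190 = 190
  stock rod 9: 180 + 140 = 320
  stock rod 10: 150 + 140 = 290
No arrangement into 9 stock rods stays within capacity, so 10 is optimal.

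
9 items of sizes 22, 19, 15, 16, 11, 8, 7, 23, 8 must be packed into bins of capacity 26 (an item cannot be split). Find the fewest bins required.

Total = 23 + 22 + 19 + 16 + 15 + 11 + 8 + 8 + 7 = 129.
Lower bound: ⌈129/26⌉ = 5 bins.
A packing using 6 bins:
  bin 1: 23 = 23
  bin 2: 22 = 22
  bin 3: 19 + 7 = 26
  bin 4: 16 + 8 = 24
  bin 5: 15 + 11 = 26
  bin 6: 8 = 8
No arrangement into 5 bins stays within capacity, so 6 is optimal.

6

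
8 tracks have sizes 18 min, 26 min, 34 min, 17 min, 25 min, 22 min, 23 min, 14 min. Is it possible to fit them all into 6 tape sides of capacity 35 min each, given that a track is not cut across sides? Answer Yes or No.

No

Total = 179 min; ⌈179/35⌉ = 6.
The bound of 6 does not rule out 6, but exhaustive search shows no assignment into 6 tape sides of capacity 35 min exists — the minimum is 7.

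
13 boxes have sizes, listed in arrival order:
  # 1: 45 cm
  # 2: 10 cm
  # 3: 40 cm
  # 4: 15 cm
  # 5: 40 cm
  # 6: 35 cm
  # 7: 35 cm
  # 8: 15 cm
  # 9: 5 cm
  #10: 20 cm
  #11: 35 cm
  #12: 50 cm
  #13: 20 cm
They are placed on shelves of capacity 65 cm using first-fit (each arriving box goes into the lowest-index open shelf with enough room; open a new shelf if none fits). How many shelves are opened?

7

  45 → shelf 1 (new)  [load 45/65]
  10 → shelf 1  [load 55/65]
  40 → shelf 2 (new)  [load 40/65]
  15 → shelf 2  [load 55/65]
  40 → shelf 3 (new)  [load 40/65]
  35 → shelf 4 (new)  [load 35/65]
  35 → shelf 5 (new)  [load 35/65]
  15 → shelf 3  [load 55/65]
  5 → shelf 1  [load 60/65]
  20 → shelf 4  [load 55/65]
  35 → shelf 6 (new)  [load 35/65]
  50 → shelf 7 (new)  [load 50/65]
  20 → shelf 5  [load 55/65]
7 shelves opened.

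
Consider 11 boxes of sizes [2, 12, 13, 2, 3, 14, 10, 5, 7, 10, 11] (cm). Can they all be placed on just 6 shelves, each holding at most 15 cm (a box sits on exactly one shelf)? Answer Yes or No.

Total = 89 cm; ⌈89/15⌉ = 6.
The bound of 6 does not rule out 6, but exhaustive search shows no assignment into 6 shelves of capacity 15 cm exists — the minimum is 7.

No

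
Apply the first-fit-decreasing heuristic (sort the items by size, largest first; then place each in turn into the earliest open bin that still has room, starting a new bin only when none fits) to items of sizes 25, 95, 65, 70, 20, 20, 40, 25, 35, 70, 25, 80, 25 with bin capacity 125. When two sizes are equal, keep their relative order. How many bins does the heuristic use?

5

Sorted descending: 95, 80, 70, 70, 65, 40, 35, 25, 25, 25, 25, 20, 20.
  95 → bin 1 (new)  [load 95/125]
  80 → bin 2 (new)  [load 80/125]
  70 → bin 3 (new)  [load 70/125]
  70 → bin 4 (new)  [load 70/125]
  65 → bin 5 (new)  [load 65/125]
  40 → bin 2  [load 120/125]
  35 → bin 3  [load 105/125]
  25 → bin 1  [load 120/125]
  25 → bin 4  [load 95/125]
  25 → bin 4  [load 120/125]
  25 → bin 5  [load 90/125]
  20 → bin 3  [load 125/125]
  20 → bin 5  [load 110/125]
5 bins opened.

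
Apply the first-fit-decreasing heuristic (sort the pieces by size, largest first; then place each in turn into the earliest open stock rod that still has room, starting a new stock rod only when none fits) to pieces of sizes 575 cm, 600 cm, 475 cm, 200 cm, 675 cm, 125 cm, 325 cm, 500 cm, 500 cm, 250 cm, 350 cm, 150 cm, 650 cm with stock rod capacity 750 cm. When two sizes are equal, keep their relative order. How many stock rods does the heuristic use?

8

Sorted descending: 675, 650, 600, 575, 500, 500, 475, 350, 325, 250, 200, 150, 125.
  675 → stock rod 1 (new)  [load 675/750]
  650 → stock rod 2 (new)  [load 650/750]
  600 → stock rod 3 (new)  [load 600/750]
  575 → stock rod 4 (new)  [load 575/750]
  500 → stock rod 5 (new)  [load 500/750]
  500 → stock rod 6 (new)  [load 500/750]
  475 → stock rod 7 (new)  [load 475/750]
  350 → stock rod 8 (new)  [load 350/750]
  325 → stock rod 8  [load 675/750]
  250 → stock rod 5  [load 750/750]
  200 → stock rod 6  [load 700/750]
  150 → stock rod 3  [load 750/750]
  125 → stock rod 4  [load 700/750]
8 stock rods opened.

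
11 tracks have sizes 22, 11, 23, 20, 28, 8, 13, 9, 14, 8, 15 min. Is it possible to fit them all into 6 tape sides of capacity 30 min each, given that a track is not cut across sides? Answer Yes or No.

No

Total = 171 min; ⌈171/30⌉ = 6.
The bound of 6 does not rule out 6, but exhaustive search shows no assignment into 6 tape sides of capacity 30 min exists — the minimum is 7.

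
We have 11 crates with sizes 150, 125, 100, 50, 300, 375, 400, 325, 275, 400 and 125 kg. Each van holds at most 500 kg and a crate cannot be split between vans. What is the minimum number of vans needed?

Total = 400 + 400 + 375 + 325 + 300 + 275 + 150 + 125 + 125 + 100 + 50 = 2625 kg.
Lower bound: ⌈2625/500⌉ = 6 vans.
A packing using 6 vans:
  van 1: 400 + 100 = 500
  van 2: 400 + 50 = 450
  van 3: 375 + 125 = 500
  van 4: 325 + 150 = 475
  van 5: 300 + 125 = 425
  van 6: 275 = 275
This matches the lower bound, so 6 is optimal.

6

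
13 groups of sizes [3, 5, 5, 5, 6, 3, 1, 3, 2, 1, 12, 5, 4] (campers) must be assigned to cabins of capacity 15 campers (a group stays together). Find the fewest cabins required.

Total = 12 + 6 + 5 + 5 + 5 + 5 + 4 + 3 + 3 + 3 + 2 + 1 + 1 = 55 campers.
Lower bound: ⌈55/15⌉ = 4 cabins.
A packing using 4 cabins:
  cabin 1: 12 + 3 = 15
  cabin 2: 6 + 5 + 4 = 15
  cabin 3: 5 + 5 + 5 = 15
  cabin 4: 3 + 3 + 2 + 1 + 1 = 10
This matches the lower bound, so 4 is optimal.

4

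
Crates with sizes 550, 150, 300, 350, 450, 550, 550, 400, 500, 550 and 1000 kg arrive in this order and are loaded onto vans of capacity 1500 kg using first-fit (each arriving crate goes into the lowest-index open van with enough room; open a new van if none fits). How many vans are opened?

  550 → van 1 (new)  [load 550/1500]
  150 → van 1  [load 700/1500]
  300 → van 1  [load 1000/1500]
  350 → van 1  [load 1350/1500]
  450 → van 2 (new)  [load 450/1500]
  550 → van 2  [load 1000/1500]
  550 → van 3 (new)  [load 550/1500]
  400 → van 2  [load 1400/1500]
  500 → van 3  [load 1050/1500]
  550 → van 4 (new)  [load 550/1500]
  1000 → van 5 (new)  [load 1000/1500]
5 vans opened.

5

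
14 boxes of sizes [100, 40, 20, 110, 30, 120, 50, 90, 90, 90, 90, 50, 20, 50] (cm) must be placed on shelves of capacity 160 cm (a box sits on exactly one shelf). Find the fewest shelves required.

Total = 120 + 110 + 100 + 90 + 90 + 90 + 90 + 50 + 50 + 50 + 40 + 30 + 20 + 20 = 950 cm.
Lower bound: ⌈950/160⌉ = 6 shelves.
Also, 7 boxes each exceed 80 cm, and no two of those can share a shelf, so at least 7 shelves are needed.
A packing using 7 shelves:
  shelf 1: 120 + 40 = 160
  shelf 2: 110 + 50 = 160
  shelf 3: 100 + 50 = 150
  shelf 4: 90 + 50 + 20 = 160
  shelf 5: 90 + 30 + 20 = 140
  shelf 6: 90 = 90
  shelf 7: 90 = 90
This matches the lower bound, so 7 is optimal.

7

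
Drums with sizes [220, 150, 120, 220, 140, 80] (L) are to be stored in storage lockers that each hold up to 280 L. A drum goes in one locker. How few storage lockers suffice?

4

Total = 220 + 220 + 150 + 140 + 120 + 80 = 930 L.
Lower bound: ⌈930/280⌉ = 4 storage lockers.
A packing using 4 storage lockers:
  locker 1: 220 = 220
  locker 2: 220 = 220
  locker 3: 150 + 120 = 270
  locker 4: 140 + 80 = 220
This matches the lower bound, so 4 is optimal.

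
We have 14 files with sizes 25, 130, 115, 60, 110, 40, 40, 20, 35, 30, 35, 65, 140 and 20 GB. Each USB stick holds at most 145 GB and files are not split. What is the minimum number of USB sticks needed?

Total = 140 + 130 + 115 + 110 + 65 + 60 + 40 + 40 + 35 + 35 + 30 + 25 + 20 + 20 = 865 GB.
Lower bound: ⌈865/145⌉ = 6 USB sticks.
A packing using 7 USB sticks:
  USB stick 1: 140 = 140
  USB stick 2: 130 = 130
  USB stick 3: 115 + 30 = 145
  USB stick 4: 110 + 35 = 145
  USB stick 5: 65 + 60 + 20 = 145
  USB stick 6: 40 + 40 + 35 + 25 = 140
  USB stick 7: 20 = 20
No arrangement into 6 USB sticks stays within capacity, so 7 is optimal.

7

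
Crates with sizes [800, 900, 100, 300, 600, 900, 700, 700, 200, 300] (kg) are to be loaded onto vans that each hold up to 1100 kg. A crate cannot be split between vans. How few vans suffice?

6

Total = 900 + 900 + 800 + 700 + 700 + 600 + 300 + 300 + 200 + 100 = 5500 kg.
Lower bound: ⌈5500/1100⌉ = 5 vans.
Also, 6 crates each exceed 550 kg, and no two of those can share a van, so at least 6 vans are needed.
A packing using 6 vans:
  van 1: 900 + 200 = 1100
  van 2: 900 + 100 = 1000
  van 3: 800 + 300 = 1100
  van 4: 700 + 300 = 1000
  van 5: 700 = 700
  van 6: 600 = 600
This matches the lower bound, so 6 is optimal.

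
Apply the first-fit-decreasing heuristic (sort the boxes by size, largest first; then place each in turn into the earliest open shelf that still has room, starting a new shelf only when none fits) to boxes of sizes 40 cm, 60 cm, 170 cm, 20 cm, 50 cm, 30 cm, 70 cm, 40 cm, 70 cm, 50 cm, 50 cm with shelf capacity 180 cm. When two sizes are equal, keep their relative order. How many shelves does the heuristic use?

4

Sorted descending: 170, 70, 70, 60, 50, 50, 50, 40, 40, 30, 20.
  170 → shelf 1 (new)  [load 170/180]
  70 → shelf 2 (new)  [load 70/180]
  70 → shelf 2  [load 140/180]
  60 → shelf 3 (new)  [load 60/180]
  50 → shelf 3  [load 110/180]
  50 → shelf 3  [load 160/180]
  50 → shelf 4 (new)  [load 50/180]
  40 → shelf 2  [load 180/180]
  40 → shelf 4  [load 90/180]
  30 → shelf 4  [load 120/180]
  20 → shelf 3  [load 180/180]
4 shelves opened.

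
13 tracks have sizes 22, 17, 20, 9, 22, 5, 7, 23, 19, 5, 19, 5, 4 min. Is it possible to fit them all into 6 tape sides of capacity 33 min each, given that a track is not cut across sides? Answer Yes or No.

No

Total = 177 min; ⌈177/33⌉ = 6.
7 tracks each exceed half the capacity and cannot share a side, forcing at least 7 tape sides.
At least 7 tape sides are required, but only 6 are allowed.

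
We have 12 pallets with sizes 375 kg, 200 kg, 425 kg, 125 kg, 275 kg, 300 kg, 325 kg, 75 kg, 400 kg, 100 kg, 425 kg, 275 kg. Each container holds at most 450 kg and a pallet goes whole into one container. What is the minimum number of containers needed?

Total = 425 + 425 + 400 + 375 + 325 + 300 + 275 + 275 + 200 + 125 + 100 + 75 = 3300 kg.
Lower bound: ⌈3300/450⌉ = 8 containers.
A packing using 9 containers:
  container 1: 425 = 425
  container 2: 425 = 425
  container 3: 400 = 400
  container 4: 375 + 75 = 450
  container 5: 325 + 125 = 450
  container 6: 300 + 100 = 400
  container 7: 275 = 275
  container 8: 275 = 275
  container 9: 200 = 200
No arrangement into 8 containers stays within capacity, so 9 is optimal.

9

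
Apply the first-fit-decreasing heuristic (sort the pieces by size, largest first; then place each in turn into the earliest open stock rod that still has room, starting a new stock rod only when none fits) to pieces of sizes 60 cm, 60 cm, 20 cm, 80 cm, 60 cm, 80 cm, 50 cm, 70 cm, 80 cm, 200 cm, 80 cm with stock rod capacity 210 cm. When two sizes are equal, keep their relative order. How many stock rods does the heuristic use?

Sorted descending: 200, 80, 80, 80, 80, 70, 60, 60, 60, 50, 20.
  200 → stock rod 1 (new)  [load 200/210]
  80 → stock rod 2 (new)  [load 80/210]
  80 → stock rod 2  [load 160/210]
  80 → stock rod 3 (new)  [load 80/210]
  80 → stock rod 3  [load 160/210]
  70 → stock rod 4 (new)  [load 70/210]
  60 → stock rod 4  [load 130/210]
  60 → stock rod 4  [load 190/210]
  60 → stock rod 5 (new)  [load 60/210]
  50 → stock rod 2  [load 210/210]
  20 → stock rod 3  [load 180/210]
5 stock rods opened.

5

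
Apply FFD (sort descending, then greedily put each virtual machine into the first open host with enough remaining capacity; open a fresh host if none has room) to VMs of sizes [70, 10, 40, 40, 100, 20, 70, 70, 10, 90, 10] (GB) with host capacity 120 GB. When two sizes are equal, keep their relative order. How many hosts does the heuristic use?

5

Sorted descending: 100, 90, 70, 70, 70, 40, 40, 20, 10, 10, 10.
  100 → host 1 (new)  [load 100/120]
  90 → host 2 (new)  [load 90/120]
  70 → host 3 (new)  [load 70/120]
  70 → host 4 (new)  [load 70/120]
  70 → host 5 (new)  [load 70/120]
  40 → host 3  [load 110/120]
  40 → host 4  [load 110/120]
  20 → host 1  [load 120/120]
  10 → host 2  [load 100/120]
  10 → host 2  [load 110/120]
  10 → host 2  [load 120/120]
5 hosts opened.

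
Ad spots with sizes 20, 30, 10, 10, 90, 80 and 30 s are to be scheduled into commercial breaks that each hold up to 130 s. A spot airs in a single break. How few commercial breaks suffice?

3

Total = 90 + 80 + 30 + 30 + 20 + 10 + 10 = 270 s.
Lower bound: ⌈270/130⌉ = 3 commercial breaks.
A packing using 3 commercial breaks:
  break 1: 90 + 30 + 10 = 130
  break 2: 80 + 30 + 20 = 130
  break 3: 10 = 10
This matches the lower bound, so 3 is optimal.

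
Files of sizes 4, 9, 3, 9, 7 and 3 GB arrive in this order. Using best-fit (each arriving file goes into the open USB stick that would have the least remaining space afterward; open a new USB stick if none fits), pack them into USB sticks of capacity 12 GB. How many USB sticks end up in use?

  4 → USB stick 1 (new)  [load 4/12]
  9 → USB stick 2 (new)  [load 9/12]
  3 → USB stick 2  [load 12/12]
  9 → USB stick 3 (new)  [load 9/12]
  7 → USB stick 1  [load 11/12]
  3 → USB stick 3  [load 12/12]
3 USB sticks opened.

3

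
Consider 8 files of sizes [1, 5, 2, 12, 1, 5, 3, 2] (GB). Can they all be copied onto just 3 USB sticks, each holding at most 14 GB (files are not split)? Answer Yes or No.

A valid assignment using 3 USB sticks:
  USB stick 1: 12 + 2 = 14
  USB stick 2: 5 + 5 + 3 + 1 = 14
  USB stick 3: 2 + 1 = 3
Every load is within 14 GB, so 3 USB sticks suffice.

Yes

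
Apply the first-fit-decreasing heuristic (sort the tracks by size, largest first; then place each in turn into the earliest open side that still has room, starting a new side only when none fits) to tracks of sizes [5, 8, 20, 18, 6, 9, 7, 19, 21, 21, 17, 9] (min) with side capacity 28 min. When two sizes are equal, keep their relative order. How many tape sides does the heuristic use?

6

Sorted descending: 21, 21, 20, 19, 18, 17, 9, 9, 8, 7, 6, 5.
  21 → side 1 (new)  [load 21/28]
  21 → side 2 (new)  [load 21/28]
  20 → side 3 (new)  [load 20/28]
  19 → side 4 (new)  [load 19/28]
  18 → side 5 (new)  [load 18/28]
  17 → side 6 (new)  [load 17/28]
  9 → side 4  [load 28/28]
  9 → side 5  [load 27/28]
  8 → side 3  [load 28/28]
  7 → side 1  [load 28/28]
  6 → side 2  [load 27/28]
  5 → side 6  [load 22/28]
6 tape sides opened.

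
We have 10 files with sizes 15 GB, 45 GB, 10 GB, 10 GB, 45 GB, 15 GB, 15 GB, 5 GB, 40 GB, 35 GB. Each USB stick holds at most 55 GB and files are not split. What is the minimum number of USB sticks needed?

Total = 45 + 45 + 40 + 35 + 15 + 15 + 15 + 10 + 10 + 5 = 235 GB.
Lower bound: ⌈235/55⌉ = 5 USB sticks.
A packing using 5 USB sticks:
  USB stick 1: 45 + 10 = 55
  USB stick 2: 45 + 10 = 55
  USB stick 3: 40 + 15 = 55
  USB stick 4: 35 + 15 + 5 = 55
  USB stick 5: 15 = 15
This matches the lower bound, so 5 is optimal.

5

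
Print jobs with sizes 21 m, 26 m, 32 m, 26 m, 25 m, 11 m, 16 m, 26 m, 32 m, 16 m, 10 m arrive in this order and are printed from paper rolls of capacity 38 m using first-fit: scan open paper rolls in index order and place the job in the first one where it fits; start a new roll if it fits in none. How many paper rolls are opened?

8

  21 → roll 1 (new)  [load 21/38]
  26 → roll 2 (new)  [load 26/38]
  32 → roll 3 (new)  [load 32/38]
  26 → roll 4 (new)  [load 26/38]
  25 → roll 5 (new)  [load 25/38]
  11 → roll 1  [load 32/38]
  16 → roll 6 (new)  [load 16/38]
  26 → roll 7 (new)  [load 26/38]
  32 → roll 8 (new)  [load 32/38]
  16 → roll 6  [load 32/38]
  10 → roll 2  [load 36/38]
8 paper rolls opened.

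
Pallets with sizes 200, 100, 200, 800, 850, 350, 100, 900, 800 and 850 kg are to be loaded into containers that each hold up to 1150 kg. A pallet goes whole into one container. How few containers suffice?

5

Total = 900 + 850 + 850 + 800 + 800 + 350 + 200 + 200 + 100 + 100 = 5150 kg.
Lower bound: ⌈5150/1150⌉ = 5 containers.
A packing using 5 containers:
  container 1: 900 + 200 = 1100
  container 2: 850 + 200 + 100 = 1150
  container 3: 850 + 100 = 950
  container 4: 800 + 350 = 1150
  container 5: 800 = 800
This matches the lower bound, so 5 is optimal.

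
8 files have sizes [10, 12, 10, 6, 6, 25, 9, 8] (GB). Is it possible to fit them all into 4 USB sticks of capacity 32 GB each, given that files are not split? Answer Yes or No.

A valid assignment using 3 USB sticks:
  USB stick 1: 25 + 6 = 31
  USB stick 2: 12 + 10 + 10 = 32
  USB stick 3: 9 + 8 + 6 = 23
That uses only 3 ≤ 4, so 4 USB sticks are enough.

Yes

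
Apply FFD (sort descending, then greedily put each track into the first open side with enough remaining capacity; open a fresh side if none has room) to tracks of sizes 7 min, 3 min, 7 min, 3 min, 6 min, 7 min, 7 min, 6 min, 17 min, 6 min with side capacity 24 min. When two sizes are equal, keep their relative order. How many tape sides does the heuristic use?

Sorted descending: 17, 7, 7, 7, 7, 6, 6, 6, 3, 3.
  17 → side 1 (new)  [load 17/24]
  7 → side 1  [load 24/24]
  7 → side 2 (new)  [load 7/24]
  7 → side 2  [load 14/24]
  7 → side 2  [load 21/24]
  6 → side 3 (new)  [load 6/24]
  6 → side 3  [load 12/24]
  6 → side 3  [load 18/24]
  3 → side 2  [load 24/24]
  3 → side 3  [load 21/24]
3 tape sides opened.

3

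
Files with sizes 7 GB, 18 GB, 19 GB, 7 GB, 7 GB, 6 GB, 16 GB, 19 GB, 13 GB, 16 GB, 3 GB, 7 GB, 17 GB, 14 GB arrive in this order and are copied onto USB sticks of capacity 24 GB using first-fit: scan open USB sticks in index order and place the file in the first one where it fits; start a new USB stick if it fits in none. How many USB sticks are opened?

  7 → USB stick 1 (new)  [load 7/24]
  18 → USB stick 2 (new)  [load 18/24]
  19 → USB stick 3 (new)  [load 19/24]
  7 → USB stick 1  [load 14/24]
  7 → USB stick 1  [load 21/24]
  6 → USB stick 2  [load 24/24]
  16 → USB stick 4 (new)  [load 16/24]
  19 → USB stick 5 (new)  [load 19/24]
  13 → USB stick 6 (new)  [load 13/24]
  16 → USB stick 7 (new)  [load 16/24]
  3 → USB stick 1  [load 24/24]
  7 → USB stick 4  [load 23/24]
  17 → USB stick 8 (new)  [load 17/24]
  14 → USB stick 9 (new)  [load 14/24]
9 USB sticks opened.

9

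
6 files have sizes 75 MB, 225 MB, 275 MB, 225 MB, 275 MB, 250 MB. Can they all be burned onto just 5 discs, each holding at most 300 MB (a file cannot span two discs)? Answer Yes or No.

A valid assignment using 5 discs:
  disc 1: 275 = 275
  disc 2: 275 = 275
  disc 3: 250 = 250
  disc 4: 225 + 75 = 300
  disc 5: 225 = 225
Every load is within 300 MB, so 5 discs suffice.

Yes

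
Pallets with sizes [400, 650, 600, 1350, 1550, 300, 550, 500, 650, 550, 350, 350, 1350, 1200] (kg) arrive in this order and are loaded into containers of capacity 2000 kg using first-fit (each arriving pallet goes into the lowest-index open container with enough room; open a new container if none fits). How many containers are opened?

6

  400 → container 1 (new)  [load 400/2000]
  650 → container 1  [load 1050/2000]
  600 → container 1  [load 1650/2000]
  1350 → container 2 (new)  [load 1350/2000]
  1550 → container 3 (new)  [load 1550/2000]
  300 → container 1  [load 1950/2000]
  550 → container 2  [load 1900/2000]
  500 → container 4 (new)  [load 500/2000]
  650 → container 4  [load 1150/2000]
  550 → container 4  [load 1700/2000]
  350 → container 3  [load 1900/2000]
  350 → container 5 (new)  [load 350/2000]
  1350 → container 5  [load 1700/2000]
  1200 → container 6 (new)  [load 1200/2000]
6 containers opened.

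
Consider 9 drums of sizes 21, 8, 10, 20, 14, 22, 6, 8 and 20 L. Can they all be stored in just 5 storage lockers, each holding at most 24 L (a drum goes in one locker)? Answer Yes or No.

No

Total = 129 L; ⌈129/24⌉ = 6.
At least 6 storage lockers are required, but only 5 are allowed.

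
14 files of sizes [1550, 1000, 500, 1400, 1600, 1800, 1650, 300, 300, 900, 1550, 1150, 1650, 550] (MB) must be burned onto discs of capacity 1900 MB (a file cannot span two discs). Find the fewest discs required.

9

Total = 1800 + 1650 + 1650 + 1600 + 1550 + 1550 + 1400 + 1150 + 1000 + 900 + 550 + 500 + 300 + 300 = 15900 MB.
Lower bound: ⌈15900/1900⌉ = 9 discs.
A packing using 9 discs:
  disc 1: 1800 = 1800
  disc 2: 1650 = 1650
  disc 3: 1650 = 1650
  disc 4: 1600 + 300 = 1900
  disc 5: 1550 + 300 = 1850
  disc 6: 1550 = 1550
  disc 7: 1400 + 500 = 1900
  disc 8: 1150 + 550 = 1700
  disc 9: 1000 + 900 = 1900
This matches the lower bound, so 9 is optimal.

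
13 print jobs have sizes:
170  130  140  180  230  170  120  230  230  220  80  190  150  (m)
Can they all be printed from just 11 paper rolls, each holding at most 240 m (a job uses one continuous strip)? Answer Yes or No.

No

Total = 2240 m; ⌈2240/240⌉ = 10.
11 print jobs each exceed half the capacity and cannot share a roll, forcing at least 11 paper rolls.
The bound of 11 does not rule out 11, but exhaustive search shows no assignment into 11 paper rolls of capacity 240 m exists — the minimum is 12.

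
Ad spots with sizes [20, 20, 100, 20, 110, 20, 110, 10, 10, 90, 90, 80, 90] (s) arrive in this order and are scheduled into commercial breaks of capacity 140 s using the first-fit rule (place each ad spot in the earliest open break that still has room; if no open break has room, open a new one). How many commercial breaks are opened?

7

  20 → break 1 (new)  [load 20/140]
  20 → break 1  [load 40/140]
  100 → break 1  [load 140/140]
  20 → break 2 (new)  [load 20/140]
  110 → break 2  [load 130/140]
  20 → break 3 (new)  [load 20/140]
  110 → break 3  [load 130/140]
  10 → break 2  [load 140/140]
  10 → break 3  [load 140/140]
  90 → break 4 (new)  [load 90/140]
  90 → break 5 (new)  [load 90/140]
  80 → break 6 (new)  [load 80/140]
  90 → break 7 (new)  [load 90/140]
7 commercial breaks opened.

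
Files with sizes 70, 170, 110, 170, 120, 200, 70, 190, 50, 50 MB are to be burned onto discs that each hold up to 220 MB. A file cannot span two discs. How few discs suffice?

Total = 200 + 190 + 170 + 170 + 120 + 110 + 70 + 70 + 50 + 50 = 1200 MB.
Lower bound: ⌈1200/220⌉ = 6 discs.
A packing using 6 discs:
  disc 1: 200 = 200
  disc 2: 190 = 190
  disc 3: 170 + 50 = 220
  disc 4: 170 + 50 = 220
  disc 5: 120 + 70 = 190
  disc 6: 110 + 70 = 180
This matches the lower bound, so 6 is optimal.

6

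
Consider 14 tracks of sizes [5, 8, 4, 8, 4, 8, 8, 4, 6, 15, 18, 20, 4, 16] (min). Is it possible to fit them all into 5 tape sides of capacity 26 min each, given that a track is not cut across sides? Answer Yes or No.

Total = 128 min; ⌈128/26⌉ = 5.
The bound of 5 does not rule out 5, but exhaustive search shows no assignment into 5 tape sides of capacity 26 min exists — the minimum is 6.

No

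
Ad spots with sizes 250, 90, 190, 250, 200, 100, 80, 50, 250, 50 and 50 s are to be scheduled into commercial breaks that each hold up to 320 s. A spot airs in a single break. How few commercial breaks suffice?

6

Total = 250 + 250 + 250 + 200 + 190 + 100 + 90 + 80 + 50 + 50 + 50 = 1560 s.
Lower bound: ⌈1560/320⌉ = 5 commercial breaks.
A packing using 6 commercial breaks:
  break 1: 250 + 50 = 300
  break 2: 250 + 50 = 300
  break 3: 250 + 50 = 300
  break 4: 200 + 100 = 300
  break 5: 190 + 90 = 280
  break 6: 80 = 80
No arrangement into 5 commercial breaks stays within capacity, so 6 is optimal.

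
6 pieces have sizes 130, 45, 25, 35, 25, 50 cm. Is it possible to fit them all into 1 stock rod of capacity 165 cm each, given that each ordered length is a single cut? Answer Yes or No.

Total = 310 cm; ⌈310/165⌉ = 2.
At least 2 stock rods are required, but only 1 is allowed.

No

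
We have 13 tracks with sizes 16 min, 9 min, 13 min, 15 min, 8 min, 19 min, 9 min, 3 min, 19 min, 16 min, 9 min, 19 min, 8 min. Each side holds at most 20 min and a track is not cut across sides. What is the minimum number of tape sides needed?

Total = 19 + 19 + 19 + 16 + 16 + 15 + 13 + 9 + 9 + 9 + 8 + 8 + 3 = 163 min.
Lower bound: ⌈163/20⌉ = 9 tape sides.
A packing using 10 tape sides:
  side 1: 19 = 19
  side 2: 19 = 19
  side 3: 19 = 19
  side 4: 16 + 3 = 19
  side 5: 16 = 16
  side 6: 15 = 15
  side 7: 13 = 13
  side 8: 9 + 9 = 18
  side 9: 9 + 8 = 17
  side 10: 8 = 8
No arrangement into 9 tape sides stays within capacity, so 10 is optimal.

10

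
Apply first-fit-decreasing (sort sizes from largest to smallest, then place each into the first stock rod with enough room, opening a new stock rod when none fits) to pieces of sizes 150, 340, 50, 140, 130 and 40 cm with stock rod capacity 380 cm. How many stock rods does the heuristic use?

3

Sorted descending: 340, 150, 140, 130, 50, 40.
  340 → stock rod 1 (new)  [load 340/380]
  150 → stock rod 2 (new)  [load 150/380]
  140 → stock rod 2  [load 290/380]
  130 → stock rod 3 (new)  [load 130/380]
  50 → stock rod 2  [load 340/380]
  40 → stock rod 1  [load 380/380]
3 stock rods opened.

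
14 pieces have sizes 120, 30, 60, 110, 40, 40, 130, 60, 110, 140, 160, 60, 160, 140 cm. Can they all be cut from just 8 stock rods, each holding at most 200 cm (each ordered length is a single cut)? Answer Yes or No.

Yes

A valid assignment using 8 stock rods:
  stock rod 1: 160 + 40 = 200
  stock rod 2: 160 + 40 = 200
  stock rod 3: 140 + 60 = 200
  stock rod 4: 140 + 60 = 200
  stock rod 5: 130 + 60 = 190
  stock rod 6: 120 + 30 = 150
  stock rod 7: 110 = 110
  stock rod 8: 110 = 110
Every load is within 200 cm, so 8 stock rods suffice.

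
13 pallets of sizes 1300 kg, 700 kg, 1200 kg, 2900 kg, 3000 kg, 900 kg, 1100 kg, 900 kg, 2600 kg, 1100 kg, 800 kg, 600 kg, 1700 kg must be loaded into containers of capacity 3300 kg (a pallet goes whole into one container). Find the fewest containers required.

6

Total = 3000 + 2900 + 2600 + 1700 + 1300 + 1200 + 1100 + 1100 + 900 + 900 + 800 + 700 + 600 = 18800 kg.
Lower bound: ⌈18800/3300⌉ = 6 containers.
A packing using 6 containers:
  container 1: 3000 = 3000
  container 2: 2900 = 2900
  container 3: 2600 + 700 = 3300
  container 4: 1700 + 900 + 600 = 3200
  container 5: 1300 + 1200 + 800 = 3300
  container 6: 1100 + 1100 + 900 = 3100
This matches the lower bound, so 6 is optimal.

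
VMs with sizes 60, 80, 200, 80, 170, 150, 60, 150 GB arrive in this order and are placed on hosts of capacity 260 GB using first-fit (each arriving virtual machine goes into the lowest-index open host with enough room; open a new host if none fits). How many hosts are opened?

5

  60 → host 1 (new)  [load 60/260]
  80 → host 1  [load 140/260]
  200 → host 2 (new)  [load 200/260]
  80 → host 1  [load 220/260]
  170 → host 3 (new)  [load 170/260]
  150 → host 4 (new)  [load 150/260]
  60 → host 2  [load 260/260]
  150 → host 5 (new)  [load 150/260]
5 hosts opened.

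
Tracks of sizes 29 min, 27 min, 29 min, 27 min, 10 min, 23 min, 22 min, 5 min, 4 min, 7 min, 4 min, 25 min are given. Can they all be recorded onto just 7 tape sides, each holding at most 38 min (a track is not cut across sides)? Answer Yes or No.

Yes

A valid assignment using 7 tape sides:
  side 1: 29 + 7 = 36
  side 2: 29 + 5 + 4 = 38
  side 3: 27 + 10 = 37
  side 4: 27 + 4 = 31
  side 5: 25 = 25
  side 6: 23 = 23
  side 7: 22 = 22
Every load is within 38 min, so 7 tape sides suffice.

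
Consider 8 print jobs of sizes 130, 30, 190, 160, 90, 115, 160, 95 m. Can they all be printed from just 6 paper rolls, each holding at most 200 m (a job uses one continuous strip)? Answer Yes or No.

Yes

A valid assignment using 6 paper rolls:
  roll 1: 190 = 190
  roll 2: 160 + 30 = 190
  roll 3: 160 = 160
  roll 4: 130 = 130
  roll 5: 115 = 115
  roll 6: 95 + 90 = 185
Every load is within 200 m, so 6 paper rolls suffice.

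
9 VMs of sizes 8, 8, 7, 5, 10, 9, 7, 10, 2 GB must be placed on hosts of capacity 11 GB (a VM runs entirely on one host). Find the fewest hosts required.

Total = 10 + 10 + 9 + 8 + 8 + 7 + 7 + 5 + 2 = 66 GB.
Lower bound: ⌈66/11⌉ = 6 hosts.
Also, 7 VMs each exceed 11/2 GB, and no two of those can share a host, so at least 7 hosts are needed.
A packing using 8 hosts:
  host 1: 10 = 10
  host 2: 10 = 10
  host 3: 9 + 2 = 11
  host 4: 8 = 8
  host 5: 8 = 8
  host 6: 7 = 7
  host 7: 7 = 7
  host 8: 5 = 5
No arrangement into 7 hosts stays within capacity, so 8 is optimal.

8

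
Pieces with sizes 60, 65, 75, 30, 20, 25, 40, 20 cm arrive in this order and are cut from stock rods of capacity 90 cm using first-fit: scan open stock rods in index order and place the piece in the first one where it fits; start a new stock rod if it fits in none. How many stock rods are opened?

4

  60 → stock rod 1 (new)  [load 60/90]
  65 → stock rod 2 (new)  [load 65/90]
  75 → stock rod 3 (new)  [load 75/90]
  30 → stock rod 1  [load 90/90]
  20 → stock rod 2  [load 85/90]
  25 → stock rod 4 (new)  [load 25/90]
  40 → stock rod 4  [load 65/90]
  20 → stock rod 4  [load 85/90]
4 stock rods opened.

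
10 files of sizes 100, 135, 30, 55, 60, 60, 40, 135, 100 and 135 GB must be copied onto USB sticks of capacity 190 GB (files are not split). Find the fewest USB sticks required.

Total = 135 + 135 + 135 + 100 + 100 + 60 + 60 + 55 + 40 + 30 = 850 GB.
Lower bound: ⌈850/190⌉ = 5 USB sticks.
A packing using 5 USB sticks:
  USB stick 1: 135 + 55 = 190
  USB stick 2: 135 + 40 = 175
  USB stick 3: 135 + 30 = 165
  USB stick 4: 100 + 60 = 160
  USB stick 5: 100 + 60 = 160
This matches the lower bound, so 5 is optimal.

5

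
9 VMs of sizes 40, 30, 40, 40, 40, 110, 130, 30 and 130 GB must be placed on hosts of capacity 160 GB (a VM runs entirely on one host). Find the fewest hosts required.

Total = 130 + 130 + 110 + 40 + 40 + 40 + 40 + 30 + 30 = 590 GB.
Lower bound: ⌈590/160⌉ = 4 hosts.
A packing using 4 hosts:
  host 1: 130 + 30 = 160
  host 2: 130 + 30 = 160
  host 3: 110 + 40 = 150
  host 4: 40 + 40 + 40 = 120
This matches the lower bound, so 4 is optimal.

4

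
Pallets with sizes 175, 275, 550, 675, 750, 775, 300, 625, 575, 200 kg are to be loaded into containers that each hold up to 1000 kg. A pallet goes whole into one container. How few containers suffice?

6

Total = 775 + 750 + 675 + 625 + 575 + 550 + 300 + 275 + 200 + 175 = 4900 kg.
Lower bound: ⌈4900/1000⌉ = 5 containers.
Also, 6 pallets each exceed 500 kg, and no two of those can share a container, so at least 6 containers are needed.
A packing using 6 containers:
  container 1: 775 + 200 = 975
  container 2: 750 + 175 = 925
  container 3: 675 + 300 = 975
  container 4: 625 + 275 = 900
  container 5: 575 = 575
  container 6: 550 = 550
This matches the lower bound, so 6 is optimal.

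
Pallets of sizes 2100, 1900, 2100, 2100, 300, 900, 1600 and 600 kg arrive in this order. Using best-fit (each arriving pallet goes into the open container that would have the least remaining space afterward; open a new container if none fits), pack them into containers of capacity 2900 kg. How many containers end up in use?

5

  2100 → container 1 (new)  [load 2100/2900]
  1900 → container 2 (new)  [load 1900/2900]
  2100 → container 3 (new)  [load 2100/2900]
  2100 → container 4 (new)  [load 2100/2900]
  300 → container 1  [load 2400/2900]
  900 → container 2  [load 2800/2900]
  1600 → container 5 (new)  [load 1600/2900]
  600 → container 3  [load 2700/2900]
5 containers opened.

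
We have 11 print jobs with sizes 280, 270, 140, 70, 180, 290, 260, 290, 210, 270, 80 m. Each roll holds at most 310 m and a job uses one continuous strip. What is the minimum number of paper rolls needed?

9

Total = 290 + 290 + 280 + 270 + 270 + 260 + 210 + 180 + 140 + 80 + 70 = 2340 m.
Lower bound: ⌈2340/310⌉ = 8 paper rolls.
A packing using 9 paper rolls:
  roll 1: 290 = 290
  roll 2: 290 = 290
  roll 3: 280 = 280
  roll 4: 270 = 270
  roll 5: 270 = 270
  roll 6: 260 = 260
  roll 7: 210 + 80 = 290
  roll 8: 180 + 70 = 250
  roll 9: 140 = 140
No arrangement into 8 paper rolls stays within capacity, so 9 is optimal.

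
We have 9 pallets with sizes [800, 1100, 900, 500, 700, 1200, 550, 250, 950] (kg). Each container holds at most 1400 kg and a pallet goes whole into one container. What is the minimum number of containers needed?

6

Total = 1200 + 1100 + 950 + 900 + 800 + 700 + 550 + 500 + 250 = 6950 kg.
Lower bound: ⌈6950/1400⌉ = 5 containers.
A packing using 6 containers:
  container 1: 1200 = 1200
  container 2: 1100 + 250 = 1350
  container 3: 950 = 950
  container 4: 900 + 500 = 1400
  container 5: 800 + 550 = 1350
  container 6: 700 = 700
No arrangement into 5 containers stays within capacity, so 6 is optimal.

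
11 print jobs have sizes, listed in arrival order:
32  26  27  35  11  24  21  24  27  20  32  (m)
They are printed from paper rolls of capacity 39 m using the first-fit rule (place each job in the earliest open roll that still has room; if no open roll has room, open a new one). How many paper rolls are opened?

10

  32 → roll 1 (new)  [load 32/39]
  26 → roll 2 (new)  [load 26/39]
  27 → roll 3 (new)  [load 27/39]
  35 → roll 4 (new)  [load 35/39]
  11 → roll 2  [load 37/39]
  24 → roll 5 (new)  [load 24/39]
  21 → roll 6 (new)  [load 21/39]
  24 → roll 7 (new)  [load 24/39]
  27 → roll 8 (new)  [load 27/39]
  20 → roll 9 (new)  [load 20/39]
  32 → roll 10 (new)  [load 32/39]
10 paper rolls opened.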